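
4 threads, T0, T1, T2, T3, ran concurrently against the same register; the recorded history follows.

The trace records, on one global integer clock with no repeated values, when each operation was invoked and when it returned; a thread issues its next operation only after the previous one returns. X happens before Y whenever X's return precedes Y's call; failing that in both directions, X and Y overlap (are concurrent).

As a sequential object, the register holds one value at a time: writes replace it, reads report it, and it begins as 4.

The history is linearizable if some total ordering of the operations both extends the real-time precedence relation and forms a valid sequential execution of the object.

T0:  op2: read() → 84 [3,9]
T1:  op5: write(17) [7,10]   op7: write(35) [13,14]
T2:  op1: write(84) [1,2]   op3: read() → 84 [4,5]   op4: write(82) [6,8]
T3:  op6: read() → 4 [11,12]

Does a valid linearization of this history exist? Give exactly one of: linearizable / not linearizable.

not linearizable

events 1..11 are fine; event 12 — the response of op6 at time 12 — makes the prefix non-linearizable
all 8 real-time-respecting orders fail — 6 completed register operations, no legal replay
one such order, op1, op2, op3, op4, op5, op6, breaks at step 6 where op6 read() → 4 is illegal
one such order, op1, op2, op3, op5, op4, op6, breaks at step 6 where op6 read() → 4 is illegal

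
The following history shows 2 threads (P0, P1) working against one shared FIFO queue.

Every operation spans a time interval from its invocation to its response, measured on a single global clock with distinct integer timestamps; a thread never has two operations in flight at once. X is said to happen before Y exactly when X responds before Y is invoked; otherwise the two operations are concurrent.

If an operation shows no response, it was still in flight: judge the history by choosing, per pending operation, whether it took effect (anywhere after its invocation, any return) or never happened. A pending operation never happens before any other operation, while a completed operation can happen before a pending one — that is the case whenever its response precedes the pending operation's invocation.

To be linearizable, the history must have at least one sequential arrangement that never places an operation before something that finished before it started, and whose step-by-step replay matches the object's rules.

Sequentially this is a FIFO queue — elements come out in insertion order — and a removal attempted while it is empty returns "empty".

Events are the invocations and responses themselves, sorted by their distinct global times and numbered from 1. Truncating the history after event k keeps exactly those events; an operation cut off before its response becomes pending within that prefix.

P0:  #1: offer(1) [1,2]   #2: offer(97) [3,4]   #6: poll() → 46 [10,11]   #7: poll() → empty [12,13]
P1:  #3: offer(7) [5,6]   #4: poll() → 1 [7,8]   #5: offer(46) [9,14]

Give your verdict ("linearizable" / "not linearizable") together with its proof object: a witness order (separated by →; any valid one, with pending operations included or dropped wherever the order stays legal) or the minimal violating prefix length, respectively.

cut after 10 events: linearizable; cut after 11 events (#6 responds, time 11): not linearizable
exactly one order of the 5 completed ops respects real time; the FIFO queue replay fails
every completion of the 1 pending operation (#5) was checked; none linearizes
sample order #1, #2, #3, #4, #6 (pending dropped) stalls at step 5 — #6 poll() → 46 has no legal effect

not linearizable — minimal violating prefix: 11 events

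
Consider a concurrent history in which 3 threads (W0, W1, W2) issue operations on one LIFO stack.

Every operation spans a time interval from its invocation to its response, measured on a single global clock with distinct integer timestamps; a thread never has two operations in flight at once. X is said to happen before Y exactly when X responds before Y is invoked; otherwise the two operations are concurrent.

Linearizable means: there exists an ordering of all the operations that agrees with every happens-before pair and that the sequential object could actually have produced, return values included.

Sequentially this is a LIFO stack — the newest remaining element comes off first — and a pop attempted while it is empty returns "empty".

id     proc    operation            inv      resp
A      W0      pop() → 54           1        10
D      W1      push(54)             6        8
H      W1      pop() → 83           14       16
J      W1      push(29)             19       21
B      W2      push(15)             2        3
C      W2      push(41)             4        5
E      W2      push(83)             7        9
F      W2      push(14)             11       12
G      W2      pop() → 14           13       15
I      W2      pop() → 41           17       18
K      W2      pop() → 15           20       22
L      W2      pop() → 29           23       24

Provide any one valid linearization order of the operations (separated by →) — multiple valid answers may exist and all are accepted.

step 1: B push(15) — stack <15>
step 2: C push(41) — stack <15,41>
step 3: D push(54) — stack <15,41,54>
step 4: A pop() → 54 — stack <15,41>
step 5: E push(83) — stack <15,41,83>
step 6: F push(14) — stack <15,41,83,14>
step 7: G pop() → 14 — stack <15,41,83>
step 8: H pop() → 83 — stack <15,41>
step 9: I pop() → 41 — stack <15>
step 10: K pop() → 15 — stack <>
step 11: J push(29) — stack <29>
step 12: L pop() → 29 — stack <>

B → C → D → A → E → F → G → H → I → K → J → L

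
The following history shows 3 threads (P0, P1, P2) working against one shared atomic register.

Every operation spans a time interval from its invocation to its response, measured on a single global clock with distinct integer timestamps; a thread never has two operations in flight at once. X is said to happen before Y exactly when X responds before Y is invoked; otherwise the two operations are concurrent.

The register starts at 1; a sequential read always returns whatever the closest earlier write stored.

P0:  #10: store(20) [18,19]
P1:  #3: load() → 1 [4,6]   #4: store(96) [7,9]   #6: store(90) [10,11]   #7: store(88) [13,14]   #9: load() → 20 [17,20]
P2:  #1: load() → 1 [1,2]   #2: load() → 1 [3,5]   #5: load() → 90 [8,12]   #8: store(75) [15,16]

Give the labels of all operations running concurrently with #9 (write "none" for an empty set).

overlap test against #9 [17,20]: concurrent iff the interval meets 17..20
#1 [1,2]: before
#2 [3,5]: before
#3 [4,6]: before
#4 [7,9]: before
#5 [8,12]: before
#6 [10,11]: before
#7 [13,14]: before
#8 [15,16]: before
#10 [18,19]: concurrent

#10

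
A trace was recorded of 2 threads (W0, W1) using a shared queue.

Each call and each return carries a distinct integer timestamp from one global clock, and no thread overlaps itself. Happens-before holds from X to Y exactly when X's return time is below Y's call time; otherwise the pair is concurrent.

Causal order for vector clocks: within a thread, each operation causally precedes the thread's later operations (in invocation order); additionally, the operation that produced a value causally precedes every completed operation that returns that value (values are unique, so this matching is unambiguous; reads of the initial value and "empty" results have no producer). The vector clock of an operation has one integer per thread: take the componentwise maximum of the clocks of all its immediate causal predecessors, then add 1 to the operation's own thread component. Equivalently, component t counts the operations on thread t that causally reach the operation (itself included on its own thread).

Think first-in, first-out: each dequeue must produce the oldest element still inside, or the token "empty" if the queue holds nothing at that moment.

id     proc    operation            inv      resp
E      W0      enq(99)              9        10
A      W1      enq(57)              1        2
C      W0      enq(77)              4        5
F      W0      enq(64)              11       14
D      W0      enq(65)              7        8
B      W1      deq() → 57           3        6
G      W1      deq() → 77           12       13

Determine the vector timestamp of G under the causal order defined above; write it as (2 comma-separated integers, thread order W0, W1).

(1, 3)

VC(A, invoked at 1): no causal predecessors; +1 on W1 → (0, 1)
VC(C, invoked at 4): no causal predecessors; +1 on W0 → (1, 0)
B (invocation 3): componentwise max over VC(A)=(0, 1), +1 at W1, giving (0, 2)
D (invocation 7): componentwise max over VC(C)=(1, 0), +1 at W0, giving (2, 0)
E (invocation 9): componentwise max over VC(D)=(2, 0), +1 at W0, giving (3, 0)
G (invocation 12): componentwise max over VC(B)=(0, 2), VC(C)=(1, 0), +1 at W1, giving (1, 3)
F (invocation 11): componentwise max over VC(E)=(3, 0), +1 at W0, giving (4, 0)
target: VC(G) = (1, 3)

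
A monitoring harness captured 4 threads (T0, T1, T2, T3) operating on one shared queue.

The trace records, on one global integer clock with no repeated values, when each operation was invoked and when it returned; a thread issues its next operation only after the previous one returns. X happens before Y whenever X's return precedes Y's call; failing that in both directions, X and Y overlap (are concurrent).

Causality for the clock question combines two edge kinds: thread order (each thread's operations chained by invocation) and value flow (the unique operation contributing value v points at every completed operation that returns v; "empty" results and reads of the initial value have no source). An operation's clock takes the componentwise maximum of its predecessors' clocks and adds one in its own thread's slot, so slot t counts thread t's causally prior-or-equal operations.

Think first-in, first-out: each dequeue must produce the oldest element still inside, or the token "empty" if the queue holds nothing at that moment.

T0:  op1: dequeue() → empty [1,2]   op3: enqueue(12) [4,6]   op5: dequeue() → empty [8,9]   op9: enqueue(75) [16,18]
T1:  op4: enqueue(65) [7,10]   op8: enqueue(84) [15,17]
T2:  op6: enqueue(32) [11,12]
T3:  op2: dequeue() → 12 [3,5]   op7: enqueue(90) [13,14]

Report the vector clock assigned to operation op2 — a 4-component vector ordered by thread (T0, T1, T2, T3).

root op op6, invoked 11: fresh clock plus T2's own tick → (0, 0, 1, 0)
root op op4, invoked 7: fresh clock plus T1's own tick → (0, 1, 0, 0)
root op op1, invoked 1: fresh clock plus T0's own tick → (1, 0, 0, 0)
op8 (invocation 15): componentwise max over VC(op4)=(0, 1, 0, 0), +1 at T1, giving (0, 2, 0, 0)
op3 (invocation 4): componentwise max over VC(op1)=(1, 0, 0, 0), +1 at T0, giving (2, 0, 0, 0)
op2 (invocation 3): componentwise max over VC(op3)=(2, 0, 0, 0), +1 at T3, giving (2, 0, 0, 1)
op5 (invocation 8): componentwise max over VC(op3)=(2, 0, 0, 0), +1 at T0, giving (3, 0, 0, 0)
op7 (invocation 13): componentwise max over VC(op2)=(2, 0, 0, 1), +1 at T3, giving (2, 0, 0, 2)
op9 (invocation 16): componentwise max over VC(op5)=(3, 0, 0, 0), +1 at T0, giving (4, 0, 0, 0)
target: VC(op2) = (2, 0, 0, 1)

(2, 0, 0, 1)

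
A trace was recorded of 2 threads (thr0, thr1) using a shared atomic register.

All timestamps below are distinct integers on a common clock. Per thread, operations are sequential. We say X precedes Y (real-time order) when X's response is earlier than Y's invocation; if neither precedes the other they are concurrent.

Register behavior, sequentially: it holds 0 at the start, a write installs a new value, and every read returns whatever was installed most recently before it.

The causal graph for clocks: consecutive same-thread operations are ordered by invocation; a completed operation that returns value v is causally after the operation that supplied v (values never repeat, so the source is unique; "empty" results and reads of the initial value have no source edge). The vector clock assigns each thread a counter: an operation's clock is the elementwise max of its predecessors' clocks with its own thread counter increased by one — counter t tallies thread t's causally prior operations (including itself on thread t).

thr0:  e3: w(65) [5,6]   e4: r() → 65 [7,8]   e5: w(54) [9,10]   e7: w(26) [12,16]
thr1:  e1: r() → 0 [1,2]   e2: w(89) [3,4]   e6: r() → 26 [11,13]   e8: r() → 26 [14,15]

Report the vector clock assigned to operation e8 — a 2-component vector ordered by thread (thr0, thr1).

root op e1, invoked 1: fresh clock plus thr1's own tick → (0, 1)
root op e3, invoked 5: fresh clock plus thr0's own tick → (1, 0)
e2, invoked 3, takes VC(e1)=(0, 1) under max, adds 1 for thr1 → (0, 2)
e4, invoked 7, takes VC(e3)=(1, 0) under max, adds 1 for thr0 → (2, 0)
e5, invoked 9, takes VC(e4)=(2, 0) under max, adds 1 for thr0 → (3, 0)
e7, invoked 12, takes VC(e5)=(3, 0) under max, adds 1 for thr0 → (4, 0)
e6, invoked 11, takes VC(e2)=(0, 2), VC(e7)=(4, 0) under max, adds 1 for thr1 → (4, 3)
e8, invoked 14, takes VC(e6)=(4, 3), VC(e7)=(4, 0) under max, adds 1 for thr1 → (4, 4)
target: VC(e8) = (4, 4)

(4, 4)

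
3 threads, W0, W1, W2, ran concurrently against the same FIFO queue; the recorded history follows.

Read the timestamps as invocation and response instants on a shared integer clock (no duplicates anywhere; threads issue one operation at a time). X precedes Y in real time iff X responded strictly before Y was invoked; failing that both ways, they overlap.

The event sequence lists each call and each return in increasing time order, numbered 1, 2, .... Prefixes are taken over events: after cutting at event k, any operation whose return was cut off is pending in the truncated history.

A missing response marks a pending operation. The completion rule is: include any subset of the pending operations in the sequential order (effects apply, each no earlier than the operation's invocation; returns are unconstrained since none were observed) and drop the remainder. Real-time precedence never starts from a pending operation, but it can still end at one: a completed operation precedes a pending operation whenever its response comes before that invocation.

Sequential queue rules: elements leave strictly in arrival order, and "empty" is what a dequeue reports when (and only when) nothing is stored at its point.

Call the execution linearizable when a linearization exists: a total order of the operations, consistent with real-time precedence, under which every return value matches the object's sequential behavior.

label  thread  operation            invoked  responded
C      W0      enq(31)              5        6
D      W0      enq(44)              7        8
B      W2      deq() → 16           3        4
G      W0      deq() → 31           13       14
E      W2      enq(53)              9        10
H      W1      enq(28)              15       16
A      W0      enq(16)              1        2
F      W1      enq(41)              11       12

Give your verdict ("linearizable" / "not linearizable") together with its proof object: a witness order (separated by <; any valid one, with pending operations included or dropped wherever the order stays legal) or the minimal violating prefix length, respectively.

linearizable — witness: A < B < C < D < E < F < G < H

1. A enq(16), leaving queue <16>
2. B deq() → 16, leaving queue <>
3. C enq(31), leaving queue <31>
4. D enq(44), leaving queue <31,44>
5. E enq(53), leaving queue <31,44,53>
6. F enq(41), leaving queue <31,44,53,41>
7. G deq() → 31, leaving queue <44,53,41>
8. H enq(28), leaving queue <44,53,41,28>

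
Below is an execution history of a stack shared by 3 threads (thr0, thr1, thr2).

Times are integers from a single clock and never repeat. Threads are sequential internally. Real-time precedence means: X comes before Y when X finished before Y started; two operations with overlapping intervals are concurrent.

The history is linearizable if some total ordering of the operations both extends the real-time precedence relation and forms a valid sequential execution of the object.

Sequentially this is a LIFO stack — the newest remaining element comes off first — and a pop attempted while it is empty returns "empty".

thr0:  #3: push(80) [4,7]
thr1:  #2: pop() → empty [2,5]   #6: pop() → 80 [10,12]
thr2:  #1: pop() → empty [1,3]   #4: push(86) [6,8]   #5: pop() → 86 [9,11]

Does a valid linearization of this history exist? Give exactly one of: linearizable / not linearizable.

linearizable

one valid linearization: #1, #2, #3, #4, #5, #6
step 1: #1 pop() → empty — stack <>
step 2: #2 pop() → empty — stack <>
step 3: #3 push(80) — stack <80>
step 4: #4 push(86) — stack <80,86>
step 5: #5 pop() → 86 — stack <80>
step 6: #6 pop() → 80 — stack <>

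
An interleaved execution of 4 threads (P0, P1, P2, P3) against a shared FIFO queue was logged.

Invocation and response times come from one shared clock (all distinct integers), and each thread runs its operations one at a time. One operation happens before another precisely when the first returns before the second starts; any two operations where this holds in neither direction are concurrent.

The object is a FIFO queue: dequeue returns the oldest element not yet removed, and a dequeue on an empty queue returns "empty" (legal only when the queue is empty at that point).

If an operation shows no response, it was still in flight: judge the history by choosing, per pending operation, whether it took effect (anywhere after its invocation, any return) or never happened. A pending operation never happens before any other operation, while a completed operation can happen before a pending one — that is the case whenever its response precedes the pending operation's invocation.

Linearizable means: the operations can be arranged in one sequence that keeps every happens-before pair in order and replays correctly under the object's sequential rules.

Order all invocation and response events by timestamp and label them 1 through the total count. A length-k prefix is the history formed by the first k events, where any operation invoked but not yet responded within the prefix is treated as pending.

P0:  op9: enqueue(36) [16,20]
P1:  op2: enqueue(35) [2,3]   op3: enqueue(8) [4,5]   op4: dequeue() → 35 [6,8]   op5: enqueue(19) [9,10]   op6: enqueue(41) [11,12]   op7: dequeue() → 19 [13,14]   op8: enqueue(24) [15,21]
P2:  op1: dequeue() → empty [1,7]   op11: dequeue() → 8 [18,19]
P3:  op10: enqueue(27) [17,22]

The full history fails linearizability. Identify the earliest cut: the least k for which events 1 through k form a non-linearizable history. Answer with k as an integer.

14

events 1..13 are linearizable, e.g. via op1, op2, op3, op4, op5, op6:
after step 1 (op1 dequeue() → empty): queue <>
after step 2 (op2 enqueue(35)): queue <35>
after step 3 (op3 enqueue(8)): queue <35,8>
after step 4 (op4 dequeue() → 35): queue <8>
after step 5 (op5 enqueue(19)): queue <8,19>
after step 6 (op6 enqueue(41)): queue <8,19,41>
include event 14 — op7 responding at 14 — and every candidate order breaks
take op1, op2, op3, op4, op5, op6, op7: step 7 already fails, because op7 dequeue() → 19 cannot occur there
take op2, op1, op3, op4, op5, op6, op7: step 2 already fails, because op1 dequeue() → empty cannot occur there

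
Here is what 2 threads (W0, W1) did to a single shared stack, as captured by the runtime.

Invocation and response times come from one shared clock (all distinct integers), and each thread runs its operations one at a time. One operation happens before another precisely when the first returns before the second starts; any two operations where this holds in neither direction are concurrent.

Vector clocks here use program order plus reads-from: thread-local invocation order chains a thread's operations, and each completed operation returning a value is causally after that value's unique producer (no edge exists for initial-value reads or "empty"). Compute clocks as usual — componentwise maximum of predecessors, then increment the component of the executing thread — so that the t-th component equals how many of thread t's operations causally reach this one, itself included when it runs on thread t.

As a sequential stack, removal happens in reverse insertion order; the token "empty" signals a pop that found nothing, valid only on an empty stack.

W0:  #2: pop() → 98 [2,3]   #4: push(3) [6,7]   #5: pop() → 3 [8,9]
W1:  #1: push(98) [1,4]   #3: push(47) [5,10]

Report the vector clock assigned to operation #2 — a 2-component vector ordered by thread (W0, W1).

(1, 1)

#1 (invocation 1): nothing precedes it; W1's component alone gives (0, 1)
#3 (invocation 5): componentwise max over VC(#1)=(0, 1), +1 at W1, giving (0, 2)
#2 (invocation 2): componentwise max over VC(#1)=(0, 1), +1 at W0, giving (1, 1)
#4 (invocation 6): componentwise max over VC(#2)=(1, 1), +1 at W0, giving (2, 1)
#5 (invocation 8): componentwise max over VC(#4)=(2, 1), +1 at W0, giving (3, 1)
target: VC(#2) = (1, 1)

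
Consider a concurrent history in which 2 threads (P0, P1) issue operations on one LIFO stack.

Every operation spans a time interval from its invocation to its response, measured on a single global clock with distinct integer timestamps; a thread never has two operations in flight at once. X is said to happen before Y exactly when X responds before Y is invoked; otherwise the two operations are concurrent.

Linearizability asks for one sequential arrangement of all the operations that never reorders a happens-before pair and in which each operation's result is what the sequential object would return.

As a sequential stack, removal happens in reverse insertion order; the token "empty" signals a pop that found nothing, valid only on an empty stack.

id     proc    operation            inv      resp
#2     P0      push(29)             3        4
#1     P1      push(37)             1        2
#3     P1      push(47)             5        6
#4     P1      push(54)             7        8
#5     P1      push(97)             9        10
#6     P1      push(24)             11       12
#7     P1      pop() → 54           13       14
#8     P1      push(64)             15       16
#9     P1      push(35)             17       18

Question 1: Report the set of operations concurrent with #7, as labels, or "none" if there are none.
none

concurrent with #7 ([13,14]): every op whose interval crosses 13..14
#1 [1,2]: before
#2 [3,4]: before
#3 [5,6]: before
#4 [7,8]: before
#5 [9,10]: before
#6 [11,12]: before
#8 [15,16]: after
#9 [17,18]: after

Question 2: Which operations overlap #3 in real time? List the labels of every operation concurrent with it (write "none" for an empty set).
none

#3 runs from 5 to 6; window-overlapping ops are concurrent
#1 [1,2]: before
#2 [3,4]: before
#4 [7,8]: after
#5 [9,10]: after
#6 [11,12]: after
#7 [13,14]: after
#8 [15,16]: after
#9 [17,18]: after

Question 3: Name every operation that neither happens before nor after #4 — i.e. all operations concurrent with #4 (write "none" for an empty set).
none

#4 spans [7,8]: anything still running between times 7 and 8 counts as concurrent
#1 [1,2]: before
#2 [3,4]: before
#3 [5,6]: before
#5 [9,10]: after
#6 [11,12]: after
#7 [13,14]: after
#8 [15,16]: after
#9 [17,18]: after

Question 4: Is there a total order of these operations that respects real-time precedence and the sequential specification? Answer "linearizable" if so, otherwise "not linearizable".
not linearizable

events 1..13 are fine; event 14 — the response of #7 at time 14 — makes the prefix non-linearizable
exactly one order of the 7 completed ops respects real time; the LIFO stack replay fails
one such order, #1, #2, #3, #4, #5, #6, #7, breaks at step 7 where #7 pop() → 54 is illegal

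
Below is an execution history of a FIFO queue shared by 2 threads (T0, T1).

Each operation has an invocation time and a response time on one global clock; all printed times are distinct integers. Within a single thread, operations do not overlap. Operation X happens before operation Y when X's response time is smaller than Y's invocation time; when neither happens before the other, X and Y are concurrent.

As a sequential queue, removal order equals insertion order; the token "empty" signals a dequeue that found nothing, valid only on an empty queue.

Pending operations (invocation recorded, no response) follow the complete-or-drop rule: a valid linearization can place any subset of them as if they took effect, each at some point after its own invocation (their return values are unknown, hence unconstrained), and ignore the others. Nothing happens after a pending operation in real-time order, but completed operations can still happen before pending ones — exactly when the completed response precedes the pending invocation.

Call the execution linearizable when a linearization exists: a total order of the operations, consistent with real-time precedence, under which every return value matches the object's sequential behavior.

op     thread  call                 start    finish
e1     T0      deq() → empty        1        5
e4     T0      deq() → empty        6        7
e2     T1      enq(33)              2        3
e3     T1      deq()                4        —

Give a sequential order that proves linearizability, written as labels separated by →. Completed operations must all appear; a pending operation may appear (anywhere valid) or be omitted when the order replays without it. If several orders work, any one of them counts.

e1 → e2 → e3 → e4

step 1: e1 deq() → empty — queue <>
step 2: e2 enq(33) — queue <33>
step 3: e3 deq() (pending, included) — queue <>
step 4: e4 deq() → empty — queue <>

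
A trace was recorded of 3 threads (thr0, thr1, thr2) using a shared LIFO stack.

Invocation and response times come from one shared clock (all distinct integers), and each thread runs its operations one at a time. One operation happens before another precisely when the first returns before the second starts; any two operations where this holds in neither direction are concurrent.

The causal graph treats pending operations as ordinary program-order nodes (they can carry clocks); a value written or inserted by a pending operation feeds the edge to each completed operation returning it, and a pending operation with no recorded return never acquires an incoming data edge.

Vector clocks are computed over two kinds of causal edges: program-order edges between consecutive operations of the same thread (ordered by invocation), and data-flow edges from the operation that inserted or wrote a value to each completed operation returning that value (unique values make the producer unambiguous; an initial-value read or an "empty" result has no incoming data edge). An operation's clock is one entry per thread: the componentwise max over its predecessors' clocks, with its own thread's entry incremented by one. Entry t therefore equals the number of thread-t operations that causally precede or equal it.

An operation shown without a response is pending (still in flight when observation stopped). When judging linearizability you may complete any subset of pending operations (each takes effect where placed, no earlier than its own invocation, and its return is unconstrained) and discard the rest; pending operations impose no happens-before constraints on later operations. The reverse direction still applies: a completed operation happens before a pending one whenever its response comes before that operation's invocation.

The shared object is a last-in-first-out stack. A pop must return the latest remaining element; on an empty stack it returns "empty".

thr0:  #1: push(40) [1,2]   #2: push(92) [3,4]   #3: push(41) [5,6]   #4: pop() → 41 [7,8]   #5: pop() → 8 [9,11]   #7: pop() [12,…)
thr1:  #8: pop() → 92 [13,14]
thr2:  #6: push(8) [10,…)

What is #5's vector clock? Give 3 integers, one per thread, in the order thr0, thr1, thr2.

(5, 0, 1)

root op #6, invoked 10: fresh clock plus thr2's own tick → (0, 0, 1)
root op #1, invoked 1: fresh clock plus thr0's own tick → (1, 0, 0)
invoked at 3, #2 merges VC(#1)=(1, 0, 0) and bumps thr0's slot → (2, 0, 0)
invoked at 13, #8 merges VC(#2)=(2, 0, 0) and bumps thr1's slot → (2, 1, 0)
invoked at 5, #3 merges VC(#2)=(2, 0, 0) and bumps thr0's slot → (3, 0, 0)
invoked at 7, #4 merges VC(#3)=(3, 0, 0) and bumps thr0's slot → (4, 0, 0)
invoked at 9, #5 merges VC(#4)=(4, 0, 0), VC(#6)=(0, 0, 1) and bumps thr0's slot → (5, 0, 1)
invoked at 12, #7 merges VC(#5)=(5, 0, 1) and bumps thr0's slot → (6, 0, 1)
target: VC(#5) = (5, 0, 1)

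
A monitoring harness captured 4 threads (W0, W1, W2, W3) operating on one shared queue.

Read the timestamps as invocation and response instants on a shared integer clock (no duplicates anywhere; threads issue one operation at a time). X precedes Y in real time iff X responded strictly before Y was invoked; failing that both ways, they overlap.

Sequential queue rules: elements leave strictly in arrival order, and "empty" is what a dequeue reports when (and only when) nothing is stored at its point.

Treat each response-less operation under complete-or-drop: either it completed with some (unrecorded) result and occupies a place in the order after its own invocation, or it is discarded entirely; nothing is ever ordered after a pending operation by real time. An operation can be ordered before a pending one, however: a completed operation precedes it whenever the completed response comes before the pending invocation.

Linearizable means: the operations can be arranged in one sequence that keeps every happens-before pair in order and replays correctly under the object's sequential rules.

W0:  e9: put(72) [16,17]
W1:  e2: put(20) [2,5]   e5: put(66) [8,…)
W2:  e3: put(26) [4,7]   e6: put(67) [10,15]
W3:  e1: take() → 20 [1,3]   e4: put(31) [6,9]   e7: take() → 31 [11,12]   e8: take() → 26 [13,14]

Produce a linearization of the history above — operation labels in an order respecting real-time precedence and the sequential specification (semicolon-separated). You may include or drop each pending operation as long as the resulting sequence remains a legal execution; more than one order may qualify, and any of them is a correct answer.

step 1: e2 put(20) — queue <20>
step 2: e1 take() → 20 — queue <>
step 3: e4 put(31) — queue <31>
step 4: e3 put(26) — queue <31,26>
step 5: e5 put(66) (pending, included) — queue <31,26,66>
step 6: e6 put(67) — queue <31,26,66,67>
step 7: e7 take() → 31 — queue <26,66,67>
step 8: e8 take() → 26 — queue <66,67>
step 9: e9 put(72) — queue <66,67,72>

e2; e1; e4; e3; e5; e6; e7; e8; e9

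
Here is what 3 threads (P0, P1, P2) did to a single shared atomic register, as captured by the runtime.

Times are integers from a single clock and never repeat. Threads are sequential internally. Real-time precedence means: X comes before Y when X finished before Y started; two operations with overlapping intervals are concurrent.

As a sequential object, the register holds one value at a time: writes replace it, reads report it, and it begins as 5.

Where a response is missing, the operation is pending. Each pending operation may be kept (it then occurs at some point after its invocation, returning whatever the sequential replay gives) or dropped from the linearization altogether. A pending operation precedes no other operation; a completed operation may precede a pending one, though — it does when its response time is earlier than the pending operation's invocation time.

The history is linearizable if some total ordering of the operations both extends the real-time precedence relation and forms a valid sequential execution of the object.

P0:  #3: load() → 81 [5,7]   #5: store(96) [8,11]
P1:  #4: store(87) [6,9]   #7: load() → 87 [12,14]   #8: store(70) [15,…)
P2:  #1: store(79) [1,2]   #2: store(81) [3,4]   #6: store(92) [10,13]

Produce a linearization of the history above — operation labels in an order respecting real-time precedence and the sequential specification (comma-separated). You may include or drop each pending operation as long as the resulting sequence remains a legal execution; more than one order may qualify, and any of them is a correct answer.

#1, #2, #3, #5, #4, #7, #6

1. #1 store(79), leaving value 79
2. #2 store(81), leaving value 81
3. #3 load() → 81, leaving value 81
4. #5 store(96), leaving value 96
5. #4 store(87), leaving value 87
6. #7 load() → 87, leaving value 87
7. #6 store(92), leaving value 92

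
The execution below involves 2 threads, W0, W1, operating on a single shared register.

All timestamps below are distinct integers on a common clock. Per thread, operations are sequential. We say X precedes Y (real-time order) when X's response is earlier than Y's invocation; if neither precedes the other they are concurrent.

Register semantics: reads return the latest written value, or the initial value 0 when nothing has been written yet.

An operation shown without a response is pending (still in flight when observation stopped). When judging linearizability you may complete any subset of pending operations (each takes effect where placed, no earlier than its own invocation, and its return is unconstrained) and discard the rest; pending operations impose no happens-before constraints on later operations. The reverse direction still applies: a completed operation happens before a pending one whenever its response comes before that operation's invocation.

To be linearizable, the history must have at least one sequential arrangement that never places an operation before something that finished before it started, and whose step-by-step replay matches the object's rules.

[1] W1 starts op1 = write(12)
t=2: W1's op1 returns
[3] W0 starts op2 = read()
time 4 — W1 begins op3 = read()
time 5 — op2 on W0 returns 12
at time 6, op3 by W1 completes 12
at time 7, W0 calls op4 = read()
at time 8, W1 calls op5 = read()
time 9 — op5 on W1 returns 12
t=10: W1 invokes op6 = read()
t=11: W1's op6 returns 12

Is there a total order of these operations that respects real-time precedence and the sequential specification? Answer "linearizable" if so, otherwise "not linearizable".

witness order: op1, op2, op3, op4, op5, op6
after step 1 (op1 write(12)): value 12
after step 2 (op2 read() → 12): value 12
after step 3 (op3 read() → 12): value 12
after step 4 (op4 read() (pending, included)): value 12
after step 5 (op5 read() → 12): value 12
after step 6 (op6 read() → 12): value 12

linearizable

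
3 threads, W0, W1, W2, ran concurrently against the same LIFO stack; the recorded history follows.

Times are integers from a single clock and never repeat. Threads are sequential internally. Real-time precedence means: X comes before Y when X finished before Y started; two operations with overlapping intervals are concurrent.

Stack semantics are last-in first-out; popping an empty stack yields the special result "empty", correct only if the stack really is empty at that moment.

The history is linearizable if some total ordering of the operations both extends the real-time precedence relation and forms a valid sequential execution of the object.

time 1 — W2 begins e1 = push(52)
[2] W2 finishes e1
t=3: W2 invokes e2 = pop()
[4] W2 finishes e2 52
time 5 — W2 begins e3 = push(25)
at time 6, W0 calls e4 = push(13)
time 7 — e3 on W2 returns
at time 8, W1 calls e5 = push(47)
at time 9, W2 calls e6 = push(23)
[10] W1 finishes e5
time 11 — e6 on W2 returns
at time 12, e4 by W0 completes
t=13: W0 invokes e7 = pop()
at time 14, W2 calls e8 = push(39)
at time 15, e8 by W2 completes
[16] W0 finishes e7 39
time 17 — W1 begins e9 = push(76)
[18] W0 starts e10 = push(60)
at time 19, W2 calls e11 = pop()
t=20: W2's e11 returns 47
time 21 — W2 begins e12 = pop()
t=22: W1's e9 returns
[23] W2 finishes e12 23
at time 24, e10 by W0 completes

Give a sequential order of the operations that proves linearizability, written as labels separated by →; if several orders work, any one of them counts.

after step 1 (e1 push(52)): stack <52>
after step 2 (e2 pop() → 52): stack <>
after step 3 (e3 push(25)): stack <25>
after step 4 (e4 push(13)): stack <25,13>
after step 5 (e6 push(23)): stack <25,13,23>
after step 6 (e5 push(47)): stack <25,13,23,47>
after step 7 (e8 push(39)): stack <25,13,23,47,39>
after step 8 (e7 pop() → 39): stack <25,13,23,47>
after step 9 (e11 pop() → 47): stack <25,13,23>
after step 10 (e12 pop() → 23): stack <25,13>
after step 11 (e9 push(76)): stack <25,13,76>
after step 12 (e10 push(60)): stack <25,13,76,60>

e1 → e2 → e3 → e4 → e6 → e5 → e8 → e7 → e11 → e12 → e9 → e10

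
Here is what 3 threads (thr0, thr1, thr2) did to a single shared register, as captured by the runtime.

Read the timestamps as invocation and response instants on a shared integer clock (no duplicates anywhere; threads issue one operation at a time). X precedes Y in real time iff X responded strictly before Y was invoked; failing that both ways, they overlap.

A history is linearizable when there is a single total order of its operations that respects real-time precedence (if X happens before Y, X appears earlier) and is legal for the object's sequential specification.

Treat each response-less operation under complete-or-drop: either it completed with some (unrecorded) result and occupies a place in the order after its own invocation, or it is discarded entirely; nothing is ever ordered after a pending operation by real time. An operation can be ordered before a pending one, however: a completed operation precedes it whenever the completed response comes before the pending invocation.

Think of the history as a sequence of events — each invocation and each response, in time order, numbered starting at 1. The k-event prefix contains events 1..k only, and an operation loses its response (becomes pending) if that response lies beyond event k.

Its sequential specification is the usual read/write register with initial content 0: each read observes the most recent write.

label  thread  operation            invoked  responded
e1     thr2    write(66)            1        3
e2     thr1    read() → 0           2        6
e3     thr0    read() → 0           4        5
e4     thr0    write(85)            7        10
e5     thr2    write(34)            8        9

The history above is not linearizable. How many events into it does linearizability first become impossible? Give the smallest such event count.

5

one valid order for events 1..4 is e1:
1. e1 write(66), leaving value 66
include event 5 — e3 responding at 5 — and every candidate order breaks
including or dropping the 1 pending operation (e2) in any combination fails
for example e1, e3 (pending dropped) fails at step 2: e3 read() → 0 is not legal there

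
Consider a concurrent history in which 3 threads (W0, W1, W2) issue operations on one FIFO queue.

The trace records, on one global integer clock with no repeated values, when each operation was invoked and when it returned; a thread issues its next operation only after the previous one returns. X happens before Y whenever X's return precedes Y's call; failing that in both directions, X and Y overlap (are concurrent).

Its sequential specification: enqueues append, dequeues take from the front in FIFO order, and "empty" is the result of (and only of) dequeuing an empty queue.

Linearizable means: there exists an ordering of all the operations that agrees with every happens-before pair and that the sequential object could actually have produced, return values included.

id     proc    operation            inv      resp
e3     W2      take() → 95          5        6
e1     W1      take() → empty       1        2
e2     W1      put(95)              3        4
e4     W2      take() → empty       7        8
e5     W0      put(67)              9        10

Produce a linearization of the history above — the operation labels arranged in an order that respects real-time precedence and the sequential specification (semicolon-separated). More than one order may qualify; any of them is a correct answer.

e1; e2; e3; e4; e5

after step 1 (e1 take() → empty): queue <>
after step 2 (e2 put(95)): queue <95>
after step 3 (e3 take() → 95): queue <>
after step 4 (e4 take() → empty): queue <>
after step 5 (e5 put(67)): queue <67>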